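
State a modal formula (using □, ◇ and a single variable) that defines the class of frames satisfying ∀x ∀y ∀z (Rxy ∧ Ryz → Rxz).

□p → □□p

The condition is transitivity. The 4 schema □p → □□p defines it.
Suppose □p→□□p is valid. Take Rxy, Ryz and set V(p)={w : Rxw}. Then □p at x, so □□p at x, so □p at y, so p at z, i.e. Rxz.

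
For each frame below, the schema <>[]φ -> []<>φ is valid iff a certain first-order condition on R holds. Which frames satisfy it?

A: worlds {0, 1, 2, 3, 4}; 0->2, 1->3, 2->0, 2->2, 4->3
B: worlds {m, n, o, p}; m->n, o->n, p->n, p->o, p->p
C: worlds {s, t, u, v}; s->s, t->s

C

Frame correspondent (Sahlqvist): forall x forall y forall z (Rxy & Rxz -> exists w (Ryw & Rzw)) — i.e. convergence.
A: fails — R13 and R13 but 3 and 3 have no common successor.
B: fails — Rmn and Rmn but n and n have no common successor.
C: ✓.
Valid on: C.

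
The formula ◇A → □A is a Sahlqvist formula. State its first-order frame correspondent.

partial functionality

Suppose ◇A→□A is valid. Take Rxy, Rxz and set V(A)={y}. Then ◇A at x, so □A at x, so A at z, i.e. z=y.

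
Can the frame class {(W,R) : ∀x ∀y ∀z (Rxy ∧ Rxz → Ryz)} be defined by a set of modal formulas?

Definable; ◇r → □◇r defines it

This is a Sahlqvist condition; the 5 axiom ◇r → □◇r defines it.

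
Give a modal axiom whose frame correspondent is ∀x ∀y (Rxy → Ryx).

q → □◇q

A defining formula is q → □◇q (the B axiom).
Suppose q→□◇q is valid. Take Rxy and set V(q)={x}. Then q at x, so □◇q at x, so ◇q at y, so some z with Ryz has q; z=x, i.e. Ryx.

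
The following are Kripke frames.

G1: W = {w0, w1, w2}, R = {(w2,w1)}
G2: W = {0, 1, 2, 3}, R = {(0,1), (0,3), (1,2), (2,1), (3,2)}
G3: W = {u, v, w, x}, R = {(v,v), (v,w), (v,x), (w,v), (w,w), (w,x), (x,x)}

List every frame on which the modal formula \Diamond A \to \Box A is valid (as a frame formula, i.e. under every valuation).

G1

This is the axiom for partial functionality; its first-order frame correspondent is \forall x \forall y \forall z (Rxy \wedge Rxz \to y = z).
G1: condition met.
G2: fails — 0 sees both 1 and 3.
G3: fails — v sees both v and w.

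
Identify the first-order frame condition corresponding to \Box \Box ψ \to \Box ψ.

density

Suppose □□ψ→□ψ is valid. Take Rxy and set V(ψ)={w : xR²w}. Then □□ψ at x, so □ψ at x, so ψ at y, i.e. ∃z(Rxz∧Rzy).
Conversely, any frame satisfying \forall x \forall y (Rxy \to \exists z (Rxz \wedge Rzy)) validates the schema.
So the correspondent is density.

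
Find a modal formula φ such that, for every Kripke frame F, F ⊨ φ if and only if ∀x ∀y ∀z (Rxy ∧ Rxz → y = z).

◇s → □s

The condition is partial functionality. The CD schema ◇s → □s defines it.
Suppose ◇s→□s is valid. Take Rxy, Rxz and set V(s)={y}. Then ◇s at x, so □s at x, so s at z, i.e. z=y.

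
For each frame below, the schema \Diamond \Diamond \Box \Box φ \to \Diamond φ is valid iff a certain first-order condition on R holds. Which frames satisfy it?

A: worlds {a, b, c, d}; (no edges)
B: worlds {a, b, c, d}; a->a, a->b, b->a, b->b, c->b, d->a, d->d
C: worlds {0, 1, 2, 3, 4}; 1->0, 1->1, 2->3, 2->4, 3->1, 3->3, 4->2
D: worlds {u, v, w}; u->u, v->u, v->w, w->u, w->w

Frame correspondent (Sahlqvist): \forall x \forall y (x R^2 y \to \exists w (y R^2 w \wedge xRw)) — i.e. a generalized confluence (Geach) condition.
A: ✓.
B: ✓.
C: fails — 1R²0 but no w with 0R²w and 1Rw.
D: ✓.
Valid on: A, B, D.

A, B, D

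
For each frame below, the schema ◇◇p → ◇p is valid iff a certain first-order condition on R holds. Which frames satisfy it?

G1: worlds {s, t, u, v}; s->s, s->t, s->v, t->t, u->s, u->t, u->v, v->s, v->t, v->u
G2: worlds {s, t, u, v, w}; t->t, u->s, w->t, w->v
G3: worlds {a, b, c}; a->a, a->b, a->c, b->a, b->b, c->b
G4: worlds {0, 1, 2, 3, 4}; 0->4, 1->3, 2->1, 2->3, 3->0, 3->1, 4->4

G2

Frame correspondent (Sahlqvist): ∀x ∀y ∀z (Rxy ∧ Ryz → Rxz) — i.e. transitivity.
G1: fails — Ruv and Rvu but not Ruu.
G2: holds.
G3: fails — Rba and Rac but not Rbc.
G4: fails — R31 and R13 but not R33.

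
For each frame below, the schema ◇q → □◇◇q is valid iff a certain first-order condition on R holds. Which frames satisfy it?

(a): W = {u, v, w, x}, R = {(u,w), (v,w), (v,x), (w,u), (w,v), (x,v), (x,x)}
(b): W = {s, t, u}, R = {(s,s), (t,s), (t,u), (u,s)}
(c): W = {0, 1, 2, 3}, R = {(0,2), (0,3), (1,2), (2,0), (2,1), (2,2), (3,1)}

The schema corresponds to a generalized confluence (Geach) condition: ∀x ∀y ∀z ((xRy ∧ xRz) → ∃w (y = w ∧ zR²w)).
(a): satisfies the condition.
(b): fails — tRu, tRs but no w with u=w and sR²w.
(c): fails — 0R3, 0R3 but no w with 3=w and 3R²w.

(a)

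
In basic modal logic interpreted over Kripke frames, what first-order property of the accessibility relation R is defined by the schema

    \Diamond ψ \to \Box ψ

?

Suppose ◇ψ→□ψ is valid. Take Rxy, Rxz and set V(ψ)={y}. Then ◇ψ at x, so □ψ at x, so ψ at z, i.e. z=y.

partial functionality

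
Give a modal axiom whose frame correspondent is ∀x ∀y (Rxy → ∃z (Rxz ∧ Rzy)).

□□ψ → □ψ

A defining formula is □□ψ → □ψ (the C4 axiom).
Suppose □□ψ→□ψ is valid. Take Rxy and set V(ψ)={w : xR²w}. Then □□ψ at x, so □ψ at x, so ψ at y, i.e. ∃z(Rxz∧Rzy).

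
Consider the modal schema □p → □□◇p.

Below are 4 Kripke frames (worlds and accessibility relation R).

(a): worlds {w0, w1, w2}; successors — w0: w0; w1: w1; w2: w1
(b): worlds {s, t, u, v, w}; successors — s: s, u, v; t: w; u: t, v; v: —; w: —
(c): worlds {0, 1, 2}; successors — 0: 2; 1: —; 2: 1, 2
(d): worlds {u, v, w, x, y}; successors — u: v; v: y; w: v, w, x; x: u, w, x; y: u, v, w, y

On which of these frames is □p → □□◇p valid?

The schema corresponds to a generalized confluence (Geach) condition: ∀x ∀z (xR²z → ∃w (xRw ∧ zRw)).
(a): holds.
(b): fails — sR²t but no w* with sRw* and tRw*.
(c): fails — 0R²1 but no w with 0Rw and 1Rw.
(d): fails — vR²u but no t with vRt and uRt.

(a)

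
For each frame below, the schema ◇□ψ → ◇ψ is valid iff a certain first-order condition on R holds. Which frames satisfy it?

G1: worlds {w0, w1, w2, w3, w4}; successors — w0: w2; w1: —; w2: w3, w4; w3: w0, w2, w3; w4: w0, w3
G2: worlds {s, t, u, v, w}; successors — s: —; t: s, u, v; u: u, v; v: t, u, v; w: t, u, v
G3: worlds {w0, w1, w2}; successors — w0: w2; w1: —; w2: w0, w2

This is the axiom for a generalized confluence (Geach) condition; its first-order frame correspondent is ∀x ∀y (xRy → ∃w (yRw ∧ xRw)).
G1: fails — w0Rw2 but no w with w2Rw and w0Rw.
G2: fails — tRs but no w* with sRw* and tRw*.
G3: holds.

G3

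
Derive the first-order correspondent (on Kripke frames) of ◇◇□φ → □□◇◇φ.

This is a Sahlqvist (Geach-type) schema ◇^2□^1φ → □^2◇^2φ.
First-order correspondent: ∀x ∀y ∀z ((xR²y ∧ xR²z) → ∃w (yRw ∧ zR²w)).

∀x ∀y ∀z ((xR²y ∧ xR²z) → ∃w (yRw ∧ zR²w))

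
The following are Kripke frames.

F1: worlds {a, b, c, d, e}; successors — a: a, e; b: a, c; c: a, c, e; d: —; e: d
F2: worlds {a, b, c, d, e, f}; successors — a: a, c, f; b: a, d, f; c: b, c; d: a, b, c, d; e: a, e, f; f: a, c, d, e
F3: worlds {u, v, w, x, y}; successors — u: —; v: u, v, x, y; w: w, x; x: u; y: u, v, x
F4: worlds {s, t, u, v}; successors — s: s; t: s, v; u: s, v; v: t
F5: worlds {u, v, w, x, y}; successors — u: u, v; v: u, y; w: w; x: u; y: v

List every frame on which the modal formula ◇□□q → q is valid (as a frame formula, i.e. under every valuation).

F2

This is the axiom for a generalized confluence (Geach) condition; its first-order frame correspondent is ∀x ∀y (xRy → ∃w (yR²w ∧ x = w)).
F1: fails — aRe but no w with eR²w and a=w.
F2: satisfies the condition.
F3: fails — vRu but no t with uR²t and v=t.
F4: fails — tRs but no w with sR²w and t=w.
F5: fails — vRy but no t with yR²t and v=t.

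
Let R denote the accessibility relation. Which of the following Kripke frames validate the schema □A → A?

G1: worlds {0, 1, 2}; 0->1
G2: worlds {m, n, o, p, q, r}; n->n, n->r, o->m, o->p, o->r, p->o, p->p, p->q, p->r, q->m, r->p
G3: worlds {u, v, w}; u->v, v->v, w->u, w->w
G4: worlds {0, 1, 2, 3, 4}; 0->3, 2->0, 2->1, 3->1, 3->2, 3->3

none

The schema corresponds to reflexivity: ∀x Rxx.
G1: fails — world 0 does not see itself.
G2: fails — world m does not see itself.
G3: fails — world u does not see itself.
G4: fails — world 0 does not see itself.
Valid on no frame.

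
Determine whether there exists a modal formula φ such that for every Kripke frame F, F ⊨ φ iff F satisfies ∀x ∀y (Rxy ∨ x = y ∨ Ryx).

Any modally definable frame class is closed under disjoint unions.
Take 3 disjoint single-world reflexive frames: each is trivially connected, but their disjoint union has 3 worlds with no edge between distinct components, so it is not connected.
So no modal formula (or set of formulas) defines exactly the connected frames.

No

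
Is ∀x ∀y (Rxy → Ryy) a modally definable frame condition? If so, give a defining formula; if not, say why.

This is a Sahlqvist condition; the T□ axiom □(□r → r) defines it.

Definable; □(□r → r) defines it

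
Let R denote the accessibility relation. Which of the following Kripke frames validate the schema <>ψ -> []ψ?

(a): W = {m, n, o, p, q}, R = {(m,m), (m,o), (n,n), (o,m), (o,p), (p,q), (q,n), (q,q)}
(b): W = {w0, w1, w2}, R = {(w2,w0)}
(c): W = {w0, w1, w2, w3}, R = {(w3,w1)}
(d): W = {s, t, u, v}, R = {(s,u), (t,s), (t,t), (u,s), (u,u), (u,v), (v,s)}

This is the axiom for partial functionality; its first-order frame correspondent is forall x forall y forall z (Rxy & Rxz -> y = z).
(a): fails — m sees both m and o.
(b): ✓.
(c): ✓.
(d): fails — t sees both s and t.

(b), (c)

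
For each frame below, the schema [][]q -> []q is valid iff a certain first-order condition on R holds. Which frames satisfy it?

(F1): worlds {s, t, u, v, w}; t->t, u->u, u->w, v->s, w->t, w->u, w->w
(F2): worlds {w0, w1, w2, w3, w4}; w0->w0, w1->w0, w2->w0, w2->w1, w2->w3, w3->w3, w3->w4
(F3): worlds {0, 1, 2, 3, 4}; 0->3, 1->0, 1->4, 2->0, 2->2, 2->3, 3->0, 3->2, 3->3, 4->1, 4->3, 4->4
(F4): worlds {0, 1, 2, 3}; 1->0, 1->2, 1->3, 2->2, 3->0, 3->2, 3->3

The schema corresponds to density: forall x forall y (Rxy -> exists z (Rxz & Rzy)).
(F1): fails — Rvs but no z with Rvz and Rzs.
(F2): fails — Rw2w1 but no z with Rw2z and Rzw1.
(F3): fails — R10 but no z with R1z and Rz0.
(F4): holds.

(F4)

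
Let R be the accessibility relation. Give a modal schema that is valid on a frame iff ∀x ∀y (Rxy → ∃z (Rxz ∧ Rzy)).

□□ψ → □ψ

This is density; the standard corresponding axiom is C4: □□ψ → □ψ.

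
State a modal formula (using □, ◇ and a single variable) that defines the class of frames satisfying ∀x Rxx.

□r → r

This is reflexivity; the standard corresponding axiom is T: □r → r.
Suppose □r→r is valid. At any x set V(r)={w : Rxw}. Then □r holds at x, so r holds at x, i.e. Rxx.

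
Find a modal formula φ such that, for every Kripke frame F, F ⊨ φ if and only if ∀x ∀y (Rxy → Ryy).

□(□ψ → ψ)

A defining formula is □(□ψ → ψ) (the T□ axiom).
Suppose □(□ψ→ψ) is valid. Take Rxy and set V(ψ)={w : Ryw}. Then at y, □ψ holds; since □(□ψ→ψ) at x, □ψ→ψ at y, so ψ at y, i.e. Ryy.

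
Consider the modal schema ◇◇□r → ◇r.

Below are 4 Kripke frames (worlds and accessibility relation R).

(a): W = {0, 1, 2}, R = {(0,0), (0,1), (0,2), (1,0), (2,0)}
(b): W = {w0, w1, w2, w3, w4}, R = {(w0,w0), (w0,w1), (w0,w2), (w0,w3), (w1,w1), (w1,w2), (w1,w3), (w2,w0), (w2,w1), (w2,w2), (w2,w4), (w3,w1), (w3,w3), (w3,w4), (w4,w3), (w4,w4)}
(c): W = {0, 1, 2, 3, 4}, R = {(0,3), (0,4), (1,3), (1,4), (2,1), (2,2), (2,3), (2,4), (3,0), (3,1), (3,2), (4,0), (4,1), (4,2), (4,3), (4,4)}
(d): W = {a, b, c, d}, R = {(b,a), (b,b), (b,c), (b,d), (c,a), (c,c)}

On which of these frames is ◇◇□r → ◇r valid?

The schema corresponds to a generalized confluence (Geach) condition: ∀x ∀y (xR²y → ∃w (yRw ∧ xRw)).
(a): ✓.
(b): ✓.
(c): fails — 0R²3 but no w with 3Rw and 0Rw.
(d): fails — bR²a but no w with aRw and bRw.
Valid on: (a), (b).

(a), (b)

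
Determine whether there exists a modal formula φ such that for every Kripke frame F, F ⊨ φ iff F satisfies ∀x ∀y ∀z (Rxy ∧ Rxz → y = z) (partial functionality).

Yes — defined by ◇p → □p

This is a Sahlqvist condition; the CD axiom ◇p → □p defines it.
Suppose ◇p→□p is valid. Take Rxy, Rxz and set V(p)={y}. Then ◇p at x, so □p at x, so p at z, i.e. z=y.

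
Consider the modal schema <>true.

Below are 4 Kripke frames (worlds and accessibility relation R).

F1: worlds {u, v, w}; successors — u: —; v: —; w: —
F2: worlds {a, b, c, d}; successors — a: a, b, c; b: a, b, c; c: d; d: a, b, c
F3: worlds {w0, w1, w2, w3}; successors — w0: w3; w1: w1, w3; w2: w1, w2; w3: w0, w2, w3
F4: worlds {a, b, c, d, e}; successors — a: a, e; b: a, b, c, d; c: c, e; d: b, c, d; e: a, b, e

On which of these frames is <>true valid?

This is the axiom for seriality; its first-order frame correspondent is forall x exists y Rxy.
F1: fails — world u has no successor.
F2: ✓.
F3: ✓.
F4: ✓.
Valid on: F2, F3, F4.

F2, F3, F4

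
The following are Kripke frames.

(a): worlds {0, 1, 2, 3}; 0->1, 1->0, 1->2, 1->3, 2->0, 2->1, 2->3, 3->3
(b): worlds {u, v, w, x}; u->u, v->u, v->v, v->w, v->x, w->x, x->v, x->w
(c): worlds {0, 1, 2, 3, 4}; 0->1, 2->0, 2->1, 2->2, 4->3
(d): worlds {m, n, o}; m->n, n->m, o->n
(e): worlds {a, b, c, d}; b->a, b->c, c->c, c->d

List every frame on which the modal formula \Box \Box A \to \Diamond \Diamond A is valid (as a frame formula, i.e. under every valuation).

The schema corresponds to a generalized confluence (Geach) condition: \forall x \exists w (x R^2 w \wedge x R^2 w).
(a): holds.
(b): holds.
(c): fails — at 0 but no w with 0R²w and 0R²w.
(d): holds.
(e): fails — at a but no w with aR²w and aR²w.

(a), (b), (d)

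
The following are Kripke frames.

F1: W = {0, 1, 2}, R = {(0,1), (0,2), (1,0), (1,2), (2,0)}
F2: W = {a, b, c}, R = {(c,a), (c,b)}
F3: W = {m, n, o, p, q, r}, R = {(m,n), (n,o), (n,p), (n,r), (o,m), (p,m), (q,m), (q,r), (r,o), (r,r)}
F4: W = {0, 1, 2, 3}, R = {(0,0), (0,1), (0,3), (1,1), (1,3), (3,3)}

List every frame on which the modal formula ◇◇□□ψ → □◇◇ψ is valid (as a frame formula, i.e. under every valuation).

F1, F2, F4

This is the axiom for a generalized confluence (Geach) condition; its first-order frame correspondent is ∀x ∀y ∀z ((xR²y ∧ xRz) → ∃w (yR²w ∧ zR²w)).
F1: satisfies the condition.
F2: satisfies the condition.
F3: fails — mR²o, mRn but no w with oR²w and nR²w.
F4: satisfies the condition.
Valid on: F1, F2, F4.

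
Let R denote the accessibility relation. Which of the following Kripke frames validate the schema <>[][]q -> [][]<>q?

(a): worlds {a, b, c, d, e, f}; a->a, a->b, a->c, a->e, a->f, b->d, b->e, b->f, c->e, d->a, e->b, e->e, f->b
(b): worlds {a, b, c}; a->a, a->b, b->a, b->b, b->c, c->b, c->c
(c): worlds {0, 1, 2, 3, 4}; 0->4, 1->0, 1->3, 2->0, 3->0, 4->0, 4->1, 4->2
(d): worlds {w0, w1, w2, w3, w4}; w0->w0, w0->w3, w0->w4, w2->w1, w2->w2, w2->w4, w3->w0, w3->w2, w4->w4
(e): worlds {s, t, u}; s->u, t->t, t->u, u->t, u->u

(b), (e)

Frame correspondent (Sahlqvist): forall x forall y forall z ((xRy & x R^2 z) -> exists w (y R^2 w & zRw)) — i.e. a generalized confluence (Geach) condition.
(a): fails — aRc, aR²d but no w with cR²w and dRw.
(b): condition met.
(c): fails — 1R0, 1R²0 but no w with 0R²w and 0Rw.
(d): fails — w0Rw4, w0R²w3 but no w with w4R²w and w3Rw.
(e): condition met.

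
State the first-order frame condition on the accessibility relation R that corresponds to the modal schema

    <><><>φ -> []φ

forall x forall y forall z ((x R^3 y & xRz) -> exists w (y = w & z = w))

This is a Sahlqvist (Geach-type) schema ◇^3□^0φ → □^1◇^0φ.
First-order correspondent: forall x forall y forall z ((x R^3 y & xRz) -> exists w (y = w & z = w)).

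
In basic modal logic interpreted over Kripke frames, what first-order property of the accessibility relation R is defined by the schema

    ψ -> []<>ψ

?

Suppose ψ→□◇ψ is valid. Take Rxy and set V(ψ)={x}. Then ψ at x, so □◇ψ at x, so ◇ψ at y, so some z with Ryz has ψ; z=x, i.e. Ryx.

Symmetry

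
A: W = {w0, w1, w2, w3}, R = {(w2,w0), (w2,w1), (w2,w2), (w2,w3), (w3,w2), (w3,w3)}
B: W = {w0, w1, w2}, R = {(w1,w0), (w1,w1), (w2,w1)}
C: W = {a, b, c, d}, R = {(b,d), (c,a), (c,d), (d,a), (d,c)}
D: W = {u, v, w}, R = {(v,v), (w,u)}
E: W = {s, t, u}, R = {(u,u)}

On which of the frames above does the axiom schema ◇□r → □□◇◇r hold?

Frame correspondent (Sahlqvist): ∀x ∀y ∀z ((xRy ∧ xR²z) → ∃w (yRw ∧ zR²w)) — i.e. a generalized confluence (Geach) condition.
A: fails — w2Rw0, w2R²w0 but no w with w0Rw and w0R²w.
B: fails — w1Rw0, w1R²w0 but no w with w0Rw and w0R²w.
C: fails — bRd, bR²a but no w with dRw and aR²w.
D: holds.
E: holds.

D, E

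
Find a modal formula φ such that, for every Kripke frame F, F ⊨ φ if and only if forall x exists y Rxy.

□r → ◇r

The condition is seriality. The D schema □r → ◇r defines it.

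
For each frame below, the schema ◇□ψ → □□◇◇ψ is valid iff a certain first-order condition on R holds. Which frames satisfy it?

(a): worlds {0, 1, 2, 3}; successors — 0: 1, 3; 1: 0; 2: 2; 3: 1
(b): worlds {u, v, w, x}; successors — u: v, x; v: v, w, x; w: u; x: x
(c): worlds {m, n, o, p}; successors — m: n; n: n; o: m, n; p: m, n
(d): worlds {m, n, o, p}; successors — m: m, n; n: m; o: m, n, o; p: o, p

The schema corresponds to a generalized confluence (Geach) condition: ∀x ∀y ∀z ((xRy ∧ xR²z) → ∃w (yRw ∧ zR²w)).
(a): fails — 0R1, 0R²1 but no w with 1Rw and 1R²w.
(b): fails — vRw, vR²u but no t with wRt and uR²t.
(c): satisfies the condition.
(d): fails — pRp, pR²m but no w with pRw and mR²w.
Valid on: (c).

(c)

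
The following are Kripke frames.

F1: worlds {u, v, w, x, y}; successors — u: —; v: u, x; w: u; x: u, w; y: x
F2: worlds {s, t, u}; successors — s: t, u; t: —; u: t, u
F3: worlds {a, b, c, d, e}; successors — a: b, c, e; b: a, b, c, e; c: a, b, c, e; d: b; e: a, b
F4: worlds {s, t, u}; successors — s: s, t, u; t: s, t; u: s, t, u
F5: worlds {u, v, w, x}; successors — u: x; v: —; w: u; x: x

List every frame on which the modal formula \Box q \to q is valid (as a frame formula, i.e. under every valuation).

F4

This is the axiom for reflexivity; its first-order frame correspondent is \forall x Rxx.
F1: fails — world u does not see itself.
F2: fails — world s does not see itself.
F3: fails — world a does not see itself.
F4: satisfies the condition.
F5: fails — world u does not see itself.
Valid on: F4.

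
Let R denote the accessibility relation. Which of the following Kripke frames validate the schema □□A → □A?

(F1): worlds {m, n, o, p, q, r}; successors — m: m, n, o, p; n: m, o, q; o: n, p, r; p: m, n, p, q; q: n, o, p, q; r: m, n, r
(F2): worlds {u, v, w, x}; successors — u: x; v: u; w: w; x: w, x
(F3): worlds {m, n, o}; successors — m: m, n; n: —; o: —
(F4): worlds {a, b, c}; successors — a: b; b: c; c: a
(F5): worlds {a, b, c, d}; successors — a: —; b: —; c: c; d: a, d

(F1), (F3), (F5)

The schema corresponds to density: ∀x ∀y (Rxy → ∃z (Rxz ∧ Rzy)).
(F1): condition met.
(F2): fails — Rvu but no z with Rvz and Rzu.
(F3): condition met.
(F4): fails — Rca but no z with Rcz and Rza.
(F5): condition met.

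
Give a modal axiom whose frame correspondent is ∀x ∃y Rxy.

□r → ◇r

A defining formula is □r → ◇r (the D axiom).
Suppose □r→◇r is valid. At any x set V(r)=W. Then □r at x, so ◇r at x, so x has a successor.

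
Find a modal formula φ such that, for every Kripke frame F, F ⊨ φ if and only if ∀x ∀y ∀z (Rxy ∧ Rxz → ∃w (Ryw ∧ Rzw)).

The condition is convergence. The .2 schema ◇□ψ → □◇ψ defines it.
Suppose ◇□ψ→□◇ψ is valid. Take Rxy, Rxz and set V(ψ)={w : Ryw}. Then □ψ at y so ◇□ψ at x, so □◇ψ at x, so ◇ψ at z, giving w with Rzw and Ryw.

◇□ψ → □◇ψ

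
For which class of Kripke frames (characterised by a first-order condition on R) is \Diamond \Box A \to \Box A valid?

This schema is equivalent to the 5 axiom ◇A → □◇A.
It corresponds to the Euclidean property: \forall x \forall y \forall z (Rxy \wedge Rxz \to Ryz).

The Euclidean property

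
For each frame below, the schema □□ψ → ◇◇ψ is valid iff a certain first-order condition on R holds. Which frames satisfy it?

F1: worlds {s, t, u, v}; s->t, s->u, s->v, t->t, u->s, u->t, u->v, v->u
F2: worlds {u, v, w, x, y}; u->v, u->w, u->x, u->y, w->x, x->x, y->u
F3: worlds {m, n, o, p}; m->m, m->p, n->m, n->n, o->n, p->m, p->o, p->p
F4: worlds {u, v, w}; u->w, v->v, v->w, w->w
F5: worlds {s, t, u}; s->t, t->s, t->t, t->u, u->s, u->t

This is the axiom for a generalized confluence (Geach) condition; its first-order frame correspondent is ∀x ∃w (xR²w ∧ xR²w).
F1: holds.
F2: fails — at v but no t with vR²t and vR²t.
F3: holds.
F4: holds.
F5: holds.
Valid on: F1, F3, F4, F5.

F1, F3, F4, F5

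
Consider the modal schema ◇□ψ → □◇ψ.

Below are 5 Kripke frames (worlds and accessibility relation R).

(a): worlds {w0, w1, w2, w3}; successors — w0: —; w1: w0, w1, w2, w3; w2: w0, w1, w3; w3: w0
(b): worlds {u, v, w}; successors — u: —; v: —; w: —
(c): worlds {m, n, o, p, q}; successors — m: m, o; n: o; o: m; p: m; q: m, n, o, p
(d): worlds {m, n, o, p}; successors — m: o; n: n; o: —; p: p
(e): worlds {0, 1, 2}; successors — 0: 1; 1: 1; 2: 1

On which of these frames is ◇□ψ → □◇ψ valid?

This is the axiom for convergence; its first-order frame correspondent is ∀x ∀y ∀z (Rxy ∧ Rxz → ∃w (Ryw ∧ Rzw)).
(a): fails — Rw1w2 and Rw1w0 but w2 and w0 have no common successor.
(b): satisfies the condition.
(c): fails — Rqp and Rqn but p and n have no common successor.
(d): fails — Rmo and Rmo but o and o have no common successor.
(e): satisfies the condition.
Valid on: (b), (e).

(b), (e)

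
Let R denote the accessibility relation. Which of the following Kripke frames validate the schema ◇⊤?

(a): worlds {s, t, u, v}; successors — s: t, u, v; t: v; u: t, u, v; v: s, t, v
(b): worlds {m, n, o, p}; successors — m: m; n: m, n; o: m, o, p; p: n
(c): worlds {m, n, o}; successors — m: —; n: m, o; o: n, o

(a), (b)

Frame correspondent (Sahlqvist): ∀x ∃y Rxy — i.e. seriality.
(a): condition met.
(b): condition met.
(c): fails — world m has no successor.
Valid on: (a), (b).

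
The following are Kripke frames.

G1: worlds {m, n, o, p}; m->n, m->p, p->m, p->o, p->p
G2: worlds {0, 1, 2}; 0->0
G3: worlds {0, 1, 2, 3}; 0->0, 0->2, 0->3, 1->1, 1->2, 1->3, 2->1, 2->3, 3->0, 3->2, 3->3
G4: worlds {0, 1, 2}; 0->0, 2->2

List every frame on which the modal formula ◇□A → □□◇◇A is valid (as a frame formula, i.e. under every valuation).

G2, G3, G4

The schema corresponds to a generalized confluence (Geach) condition: ∀x ∀y ∀z ((xRy ∧ xR²z) → ∃w (yRw ∧ zR²w)).
G1: fails — mRn, mR²m but no w with nRw and mR²w.
G2: ✓.
G3: ✓.
G4: ✓.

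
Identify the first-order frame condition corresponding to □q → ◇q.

Suppose □q→◇q is valid. At any x set V(q)=W. Then □q at x, so ◇q at x, so x has a successor.
Conversely, on a frame with seriality the schema holds at every world under every valuation.
Frame condition: ∀x ∃y Rxy.

seriality: ∀x ∃y Rxy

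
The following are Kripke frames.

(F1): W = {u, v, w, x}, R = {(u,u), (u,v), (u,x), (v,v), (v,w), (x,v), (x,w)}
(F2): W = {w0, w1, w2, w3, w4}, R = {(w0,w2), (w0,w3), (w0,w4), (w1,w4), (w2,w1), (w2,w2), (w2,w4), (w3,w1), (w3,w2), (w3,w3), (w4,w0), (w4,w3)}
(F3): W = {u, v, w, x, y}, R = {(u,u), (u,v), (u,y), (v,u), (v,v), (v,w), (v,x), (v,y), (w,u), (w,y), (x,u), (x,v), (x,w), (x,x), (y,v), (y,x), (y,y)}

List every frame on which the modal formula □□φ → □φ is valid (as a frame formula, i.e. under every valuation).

This is the axiom for density; its first-order frame correspondent is ∀x ∀y (Rxy → ∃z (Rxz ∧ Rzy)).
(F1): condition met.
(F2): fails — Rw4w0 but no z with Rw4z and Rzw0.
(F3): condition met.

(F1), (F3)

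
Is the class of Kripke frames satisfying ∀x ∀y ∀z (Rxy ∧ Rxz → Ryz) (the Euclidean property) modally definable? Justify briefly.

Definable; ◇q → □◇q defines it

Yes: it is the Euclidean property, defined by the 5 schema ◇q → □◇q.
Suppose ◇q→□◇q is valid. Take Rxy, Rxz and set V(q)={y}. Then ◇q at x, so □◇q at x, so ◇q at z, so some w with Rzw has q; w=y, i.e. Rzy. By symmetry of the argument, Ryz.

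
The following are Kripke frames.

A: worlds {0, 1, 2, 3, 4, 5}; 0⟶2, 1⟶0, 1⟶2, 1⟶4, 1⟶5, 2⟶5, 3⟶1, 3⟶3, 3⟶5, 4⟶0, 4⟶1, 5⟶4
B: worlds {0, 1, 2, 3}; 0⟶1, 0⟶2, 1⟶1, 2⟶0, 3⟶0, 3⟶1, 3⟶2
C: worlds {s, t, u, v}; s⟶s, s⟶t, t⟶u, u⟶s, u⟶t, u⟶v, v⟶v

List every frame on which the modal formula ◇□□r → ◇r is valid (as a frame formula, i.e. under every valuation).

This is the axiom for a generalized confluence (Geach) condition; its first-order frame correspondent is ∀x ∀y (xRy → ∃w (yR²w ∧ xRw)).
A: fails — 0R2 but no w with 2R²w and 0Rw.
B: ✓.
C: ✓.

B, C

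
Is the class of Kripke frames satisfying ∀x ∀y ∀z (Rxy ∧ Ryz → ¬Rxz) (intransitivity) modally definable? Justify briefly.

No — not modally definable

Modal frame validity is preserved under surjective bounded morphisms.
The 5-cycle (worlds s,t,u,v,w with s→t→u→v→w→s) is intransitive. Mapping every world to a single reflexive point • is a surjective bounded morphism; the reflexive point is not intransitive (R••∧R•• but R••).
Hence intransitivity is not modally definable.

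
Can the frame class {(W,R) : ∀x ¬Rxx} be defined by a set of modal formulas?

No — not modally definable

If a class were modally definable it would be closed under surjective bounded morphisms (Goldblatt–Thomason).
The 5-cycle (worlds w0,w1,w2,w3,w4 with w0→w1→w2→w3→w4→w0) is irreflexive, and the map sending every world to a single reflexive point • is a surjective bounded morphism (forth: every edge maps to (•,•); back: every world has a successor). So any modal formula valid on the 5-cycle is also valid on the reflexive point, which is not irreflexive.
Hence irreflexivity is not modally definable.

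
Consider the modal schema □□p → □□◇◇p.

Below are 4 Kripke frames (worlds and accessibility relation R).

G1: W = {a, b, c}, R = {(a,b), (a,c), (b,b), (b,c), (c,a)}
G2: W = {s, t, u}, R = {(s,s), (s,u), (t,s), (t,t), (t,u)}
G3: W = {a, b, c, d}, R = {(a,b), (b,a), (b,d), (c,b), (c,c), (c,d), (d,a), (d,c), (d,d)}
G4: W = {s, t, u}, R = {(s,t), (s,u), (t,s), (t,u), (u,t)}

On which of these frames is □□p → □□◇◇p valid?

G1, G3, G4

This is the axiom for a generalized confluence (Geach) condition; its first-order frame correspondent is ∀x ∀z (xR²z → ∃w (xR²w ∧ zR²w)).
G1: holds.
G2: fails — sR²u but no w with sR²w and uR²w.
G3: holds.
G4: holds.
Valid on: G1, G3, G4.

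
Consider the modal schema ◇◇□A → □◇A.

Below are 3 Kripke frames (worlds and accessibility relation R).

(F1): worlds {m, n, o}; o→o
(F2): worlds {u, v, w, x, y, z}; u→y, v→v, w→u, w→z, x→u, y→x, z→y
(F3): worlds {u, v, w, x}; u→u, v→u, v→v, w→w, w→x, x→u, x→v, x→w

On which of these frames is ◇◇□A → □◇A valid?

This is the axiom for a generalized confluence (Geach) condition; its first-order frame correspondent is ∀x ∀y ∀z ((xR²y ∧ xRz) → ∃w (yRw ∧ zRw)).
(F1): holds.
(F2): fails — uR²x, uRy but no t with xRt and yRt.
(F3): fails — wR²u, wRw but no t with uRt and wRt.

(F1)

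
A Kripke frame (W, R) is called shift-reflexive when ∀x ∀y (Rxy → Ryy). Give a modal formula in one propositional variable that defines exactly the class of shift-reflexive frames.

A defining formula is □(□p → p) (the T□ axiom).
Suppose □(□p→p) is valid. Take Rxy and set V(p)={w : Ryw}. Then at y, □p holds; since □(□p→p) at x, □p→p at y, so p at y, i.e. Ryy.

□(□p → p)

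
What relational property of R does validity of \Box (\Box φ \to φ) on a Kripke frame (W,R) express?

Shift-reflexivity

Suppose □(□φ→φ) is valid. Take Rxy and set V(φ)={w : Ryw}. Then at y, □φ holds; since □(□φ→φ) at x, □φ→φ at y, so φ at y, i.e. Ryy.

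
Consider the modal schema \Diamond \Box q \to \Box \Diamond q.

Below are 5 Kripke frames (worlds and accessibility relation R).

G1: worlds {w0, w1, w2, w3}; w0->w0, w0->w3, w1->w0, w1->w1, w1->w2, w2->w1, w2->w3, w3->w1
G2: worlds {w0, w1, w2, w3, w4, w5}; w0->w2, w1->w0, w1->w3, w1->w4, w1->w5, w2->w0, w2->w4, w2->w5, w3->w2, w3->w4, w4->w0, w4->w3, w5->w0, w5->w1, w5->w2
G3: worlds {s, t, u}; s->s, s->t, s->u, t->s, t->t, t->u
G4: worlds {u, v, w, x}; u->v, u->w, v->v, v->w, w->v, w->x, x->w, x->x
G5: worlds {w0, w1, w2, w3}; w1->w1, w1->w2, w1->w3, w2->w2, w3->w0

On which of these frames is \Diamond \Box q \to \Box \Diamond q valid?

G4

This is the axiom for convergence; its first-order frame correspondent is \forall x \forall y \forall z (Rxy \wedge Rxz \to \exists w (Ryw \wedge Rzw)).
G1: fails — Rw0w0 and Rw0w3 but w0 and w3 have no common successor.
G2: fails — Rw1w0 and Rw1w4 but w0 and w4 have no common successor.
G3: fails — Rsu and Rsu but u and u have no common successor.
G4: holds.
G5: fails — Rw1w2 and Rw1w3 but w2 and w3 have no common successor.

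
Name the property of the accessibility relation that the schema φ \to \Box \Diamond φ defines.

Suppose φ→□◇φ is valid. Take Rxy and set V(φ)={x}. Then φ at x, so □◇φ at x, so ◇φ at y, so some z with Ryz has φ; z=x, i.e. Ryx.

symmetry: \forall x \forall y (Rxy \to Ryx)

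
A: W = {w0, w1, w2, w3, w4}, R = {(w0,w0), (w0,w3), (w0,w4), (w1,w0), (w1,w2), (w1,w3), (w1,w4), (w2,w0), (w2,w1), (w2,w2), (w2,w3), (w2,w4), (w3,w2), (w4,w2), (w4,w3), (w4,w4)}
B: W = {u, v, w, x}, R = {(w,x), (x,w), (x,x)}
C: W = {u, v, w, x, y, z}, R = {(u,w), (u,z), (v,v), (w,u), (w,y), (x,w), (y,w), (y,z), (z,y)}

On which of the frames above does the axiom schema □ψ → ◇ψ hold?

Frame correspondent (Sahlqvist): ∀x ∃y Rxy — i.e. seriality.
A: holds.
B: fails — world u has no successor.
C: holds.
Valid on: A, C.

A, C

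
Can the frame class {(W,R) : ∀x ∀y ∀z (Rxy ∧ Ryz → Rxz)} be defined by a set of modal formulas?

Yes: it is transitivity, defined by the 4 schema □p → □□p.
Suppose □p→□□p is valid. Take Rxy, Ryz and set V(p)={w : Rxw}. Then □p at x, so □□p at x, so □p at y, so p at z, i.e. Rxz.

Yes, by □p → □□p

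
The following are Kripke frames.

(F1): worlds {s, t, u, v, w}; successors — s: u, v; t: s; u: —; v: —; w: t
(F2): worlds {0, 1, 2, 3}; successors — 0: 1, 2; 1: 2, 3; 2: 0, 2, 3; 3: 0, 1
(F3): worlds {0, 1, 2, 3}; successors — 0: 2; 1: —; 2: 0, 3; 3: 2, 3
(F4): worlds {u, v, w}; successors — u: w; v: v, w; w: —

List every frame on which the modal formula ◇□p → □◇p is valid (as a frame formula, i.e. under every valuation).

(F2), (F3)

This is the axiom for convergence; its first-order frame correspondent is ∀x ∀y ∀z (Rxy ∧ Rxz → ∃w (Ryw ∧ Rzw)).
(F1): fails — Rsu and Rsu but u and u have no common successor.
(F2): ✓.
(F3): ✓.
(F4): fails — Ruw and Ruw but w and w have no common successor.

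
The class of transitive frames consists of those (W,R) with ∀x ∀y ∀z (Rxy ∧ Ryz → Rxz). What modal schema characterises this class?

□q → □□q

This is transitivity; the standard corresponding axiom is 4: □q → □□q.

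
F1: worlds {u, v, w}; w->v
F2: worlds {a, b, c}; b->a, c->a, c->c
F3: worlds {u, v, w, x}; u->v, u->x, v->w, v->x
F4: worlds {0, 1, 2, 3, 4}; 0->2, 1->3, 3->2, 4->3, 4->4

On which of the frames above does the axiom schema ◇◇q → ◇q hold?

The schema corresponds to transitivity: ∀x ∀y ∀z (Rxy ∧ Ryz → Rxz).
F1: holds.
F2: holds.
F3: fails — Ruv and Rvw but not Ruw.
F4: fails — R43 and R32 but not R42.

F1, F2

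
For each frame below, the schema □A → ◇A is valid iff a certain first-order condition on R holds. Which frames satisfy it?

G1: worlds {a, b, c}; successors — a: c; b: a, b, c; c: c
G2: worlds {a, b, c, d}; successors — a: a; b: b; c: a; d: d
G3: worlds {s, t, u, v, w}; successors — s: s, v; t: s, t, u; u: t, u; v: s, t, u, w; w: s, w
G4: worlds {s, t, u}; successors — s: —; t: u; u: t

G1, G2, G3

This is the axiom for seriality; its first-order frame correspondent is ∀x ∃y Rxy.
G1: condition met.
G2: condition met.
G3: condition met.
G4: fails — world s has no successor.
Valid on: G1, G2, G3.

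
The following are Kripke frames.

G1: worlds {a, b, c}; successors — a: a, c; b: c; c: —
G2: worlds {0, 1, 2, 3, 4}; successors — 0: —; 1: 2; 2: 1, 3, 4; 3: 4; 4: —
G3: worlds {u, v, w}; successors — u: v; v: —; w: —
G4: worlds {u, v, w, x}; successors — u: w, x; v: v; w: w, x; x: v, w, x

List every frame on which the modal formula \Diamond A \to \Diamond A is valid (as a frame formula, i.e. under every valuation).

The schema corresponds to a generalized confluence (Geach) condition: \forall x \forall y (xRy \to \exists w (y = w \wedge xRw)).
G1: condition met.
G2: condition met.
G3: condition met.
G4: condition met.

G1, G2, G3, G4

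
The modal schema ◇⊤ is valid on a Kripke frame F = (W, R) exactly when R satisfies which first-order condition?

seriality: ∀x ∃y Rxy

This is a form of the D axiom.
Its frame correspondent is seriality — ∀x ∃y Rxy.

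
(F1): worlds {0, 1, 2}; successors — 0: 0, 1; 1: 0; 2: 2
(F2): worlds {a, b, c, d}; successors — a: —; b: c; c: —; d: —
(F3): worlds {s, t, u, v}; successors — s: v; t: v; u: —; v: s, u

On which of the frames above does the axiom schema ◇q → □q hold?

(F2)

The schema corresponds to partial functionality: ∀x ∀y ∀z (Rxy ∧ Rxz → y = z).
(F1): fails — 0 sees both 0 and 1.
(F2): ✓.
(F3): fails — v sees both s and u.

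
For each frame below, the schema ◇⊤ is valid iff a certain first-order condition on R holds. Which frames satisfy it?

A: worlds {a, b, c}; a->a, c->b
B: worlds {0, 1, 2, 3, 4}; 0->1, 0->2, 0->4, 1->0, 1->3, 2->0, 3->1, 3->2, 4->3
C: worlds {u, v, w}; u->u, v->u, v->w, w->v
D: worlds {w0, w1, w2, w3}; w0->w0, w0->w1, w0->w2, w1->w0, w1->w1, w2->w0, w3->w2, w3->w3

B, C, D

The schema corresponds to seriality: ∀x ∃y Rxy.
A: fails — world b has no successor.
B: holds.
C: holds.
D: holds.
Valid on: B, C, D.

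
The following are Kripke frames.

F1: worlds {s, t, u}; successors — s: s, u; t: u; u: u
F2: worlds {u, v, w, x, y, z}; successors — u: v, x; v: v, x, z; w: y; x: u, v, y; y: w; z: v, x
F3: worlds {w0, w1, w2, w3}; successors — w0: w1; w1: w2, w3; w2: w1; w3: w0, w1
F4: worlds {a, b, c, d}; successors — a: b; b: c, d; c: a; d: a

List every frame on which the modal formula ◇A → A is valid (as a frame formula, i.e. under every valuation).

none

Frame correspondent (Sahlqvist): ∀x ∀y (xRy → ∃w (y = w ∧ x = w)) — i.e. a generalized confluence (Geach) condition.
F1: fails — sRu but u ≠ s.
F2: fails — uRv but v ≠ u.
F3: fails — w0Rw1 but w1 ≠ w0.
F4: fails — aRb but b ≠ a.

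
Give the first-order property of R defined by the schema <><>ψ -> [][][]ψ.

forall x forall y forall z ((x R^2 y & x R^3 z) -> exists w (y = w & z = w))

This is a Sahlqvist (Geach-type) schema ◇^2□^0ψ → □^3◇^0ψ.
Minimal-valuation argument: fix x; take any y with xR^2y and any z with xR^3z. Set V(ψ) to the set of worlds R-reachable from y in exactly 0 steps. Then □^0ψ holds at y, so the antecedent holds at x; validity forces ◇^0ψ at z, giving a w with zR^0w and yR^0w.
First-order correspondent: forall x forall y forall z ((x R^2 y & x R^3 z) -> exists w (y = w & z = w)).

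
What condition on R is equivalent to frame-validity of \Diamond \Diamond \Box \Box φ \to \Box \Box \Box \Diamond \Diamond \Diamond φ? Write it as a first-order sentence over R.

This is a Sahlqvist (Geach-type) schema ◇^2□^2φ → □^3◇^3φ.
Minimal-valuation argument: fix x; take any y with xR^2y and any z with xR^3z. Set V(φ) to the set of worlds R-reachable from y in exactly 2 steps. Then □^2φ holds at y, so the antecedent holds at x; validity forces ◇^3φ at z, giving a w with zR^3w and yR^2w.
First-order correspondent: \forall x \forall y \forall z ((x R^2 y \wedge x R^3 z) \to \exists w (y R^2 w \wedge z R^3 w)).

\forall x \forall y \forall z ((x R^2 y \wedge x R^3 z) \to \exists w (y R^2 w \wedge z R^3 w))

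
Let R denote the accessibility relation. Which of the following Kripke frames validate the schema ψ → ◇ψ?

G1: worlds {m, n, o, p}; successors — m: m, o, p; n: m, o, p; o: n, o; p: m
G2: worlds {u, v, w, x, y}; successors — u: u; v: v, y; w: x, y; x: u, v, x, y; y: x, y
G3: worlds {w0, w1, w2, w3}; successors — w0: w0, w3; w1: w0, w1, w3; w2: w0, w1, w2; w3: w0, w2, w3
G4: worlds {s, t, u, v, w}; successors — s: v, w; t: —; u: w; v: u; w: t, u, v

G3

Frame correspondent (Sahlqvist): ∀x Rxx — i.e. reflexivity.
G1: fails — world n does not see itself.
G2: fails — world w does not see itself.
G3: satisfies the condition.
G4: fails — world s does not see itself.
Valid on: G3.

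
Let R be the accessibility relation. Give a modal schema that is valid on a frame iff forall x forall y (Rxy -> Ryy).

□(□q → q)

A defining formula is □(□q → q) (the T□ axiom).
Suppose □(□q→q) is valid. Take Rxy and set V(q)={w : Ryw}. Then at y, □q holds; since □(□q→q) at x, □q→q at y, so q at y, i.e. Ryy.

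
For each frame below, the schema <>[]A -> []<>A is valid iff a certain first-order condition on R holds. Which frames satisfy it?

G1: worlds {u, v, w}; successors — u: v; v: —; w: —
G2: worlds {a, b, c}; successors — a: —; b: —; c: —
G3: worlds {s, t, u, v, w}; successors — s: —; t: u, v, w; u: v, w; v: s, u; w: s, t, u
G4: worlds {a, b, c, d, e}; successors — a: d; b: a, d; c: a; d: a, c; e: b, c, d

G2

The schema corresponds to convergence: forall x forall y forall z (Rxy & Rxz -> exists w (Ryw & Rzw)).
G1: fails — Ruv and Ruv but v and v have no common successor.
G2: condition met.
G3: fails — Rtv and Rtu but v and u have no common successor.
G4: fails — Rba and Rbd but a and d have no common successor.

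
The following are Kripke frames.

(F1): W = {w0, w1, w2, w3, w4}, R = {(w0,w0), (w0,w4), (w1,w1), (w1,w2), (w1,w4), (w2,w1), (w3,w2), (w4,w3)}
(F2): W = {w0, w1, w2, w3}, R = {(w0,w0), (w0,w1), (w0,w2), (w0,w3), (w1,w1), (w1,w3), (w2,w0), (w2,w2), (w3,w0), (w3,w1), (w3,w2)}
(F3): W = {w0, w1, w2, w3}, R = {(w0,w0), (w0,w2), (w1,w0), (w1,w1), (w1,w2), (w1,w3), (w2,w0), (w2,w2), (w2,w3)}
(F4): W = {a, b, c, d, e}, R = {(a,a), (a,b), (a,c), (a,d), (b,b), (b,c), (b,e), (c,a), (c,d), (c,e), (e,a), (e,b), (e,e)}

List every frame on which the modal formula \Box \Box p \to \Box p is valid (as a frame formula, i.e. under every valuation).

This is the axiom for density; its first-order frame correspondent is \forall x \forall y (Rxy \to \exists z (Rxz \wedge Rzy)).
(F1): fails — Rw3w2 but no z with Rw3z and Rzw2.
(F2): condition met.
(F3): condition met.
(F4): condition met.
Valid on: (F2), (F3), (F4).

(F2), (F3), (F4)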